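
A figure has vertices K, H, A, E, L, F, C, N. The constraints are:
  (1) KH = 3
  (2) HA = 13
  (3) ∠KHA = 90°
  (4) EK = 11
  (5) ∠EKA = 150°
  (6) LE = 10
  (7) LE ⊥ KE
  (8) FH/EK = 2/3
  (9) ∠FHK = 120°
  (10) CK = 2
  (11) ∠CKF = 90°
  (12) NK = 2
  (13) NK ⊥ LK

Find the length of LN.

Step 1: By the law of cosines on triangle LEK: LK² = 10² + 11² − 2·10·11·cos(90°) = 221, so LK ≈ 14.87.
Step 2: By the law of cosines on triangle LKN: LN² = 14.87² + 2² − 2·14.87·2·cos(90°) = 225, so LN = 15.

Therefore, the length of LN = 15.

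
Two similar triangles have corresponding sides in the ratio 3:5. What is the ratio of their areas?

Area ratio = (side ratio)^2 = (3/5)^2 = 9:25.

9:25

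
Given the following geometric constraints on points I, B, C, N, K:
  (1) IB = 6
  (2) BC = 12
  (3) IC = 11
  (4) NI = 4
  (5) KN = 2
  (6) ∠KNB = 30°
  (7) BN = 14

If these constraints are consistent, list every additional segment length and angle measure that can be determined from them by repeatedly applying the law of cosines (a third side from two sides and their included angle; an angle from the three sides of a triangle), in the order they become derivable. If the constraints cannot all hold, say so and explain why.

These constraints are not satisfiable: by the triangle inequality in triangle IBN, (1) IB = 6 and (4) NI = 4 force BN ≤ 6 + 4 = 10, but (7) says BN = 14. No planar figure meets all of them, so nothing further can be derived.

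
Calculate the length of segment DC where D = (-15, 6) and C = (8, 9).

The horizontal distance is |8 - -15| = 23 and the vertical distance is |9 - 6| = 3.
By the Pythagorean theorem, d = sqrt(23^2 + 3^2) = sqrt(538).

sqrt(538)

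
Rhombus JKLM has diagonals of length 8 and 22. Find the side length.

Half-diagonals are 4 and 11. side = sqrt(4^2 + 11^2) = sqrt(137)

sqrt(137)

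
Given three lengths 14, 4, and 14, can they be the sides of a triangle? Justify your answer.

Check all three triangle inequalities:
14 + 4 = 18 > 14 ✓
14 + 14 = 28 > 4 ✓
4 + 14 = 18 > 14 ✓
All conditions hold, so these sides form a valid triangle.

Yes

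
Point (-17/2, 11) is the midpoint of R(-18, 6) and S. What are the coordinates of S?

Using the midpoint formula: M = ((x1 + x2)/2, (y1 + y2)/2)
We know M = (-17/2, 11) and R = (-18, 6)
For x: -17/2 = (-18 + x2)/2, so x2 = 2*-17/2 - -18 = 1
For y: 11 = (6 + y2)/2, so y2 = 2*11 - 6 = 16
S = (1, 16)

(1, 16)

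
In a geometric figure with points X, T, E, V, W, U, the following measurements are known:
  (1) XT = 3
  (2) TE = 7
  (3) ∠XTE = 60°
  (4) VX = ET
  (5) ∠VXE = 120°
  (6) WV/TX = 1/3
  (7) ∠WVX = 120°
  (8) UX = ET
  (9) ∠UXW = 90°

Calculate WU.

From the given relations: VX = ET = 7; WV = 1/3·TX = 1/3·3 = 1; UX = ET = 7.
Step 1: By the law of cosines on triangle XVW: XW² = 7² + 1² − 2·7·1·cos(120°) = 57, so XW = √57.
Step 2: By the law of cosines on triangle WXU: WU² = √57² + 7² − 2·√57·7·cos(90°) = 106, so WU = √106.

Therefore, the length of WU = √106.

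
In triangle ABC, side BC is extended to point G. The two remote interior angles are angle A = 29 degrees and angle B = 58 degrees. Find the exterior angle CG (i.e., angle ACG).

Exterior angle = 29 + 58 = 87 degrees (exterior angle theorem).

87 degrees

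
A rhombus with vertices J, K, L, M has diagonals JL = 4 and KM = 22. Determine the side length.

In a rhombus, the diagonals bisect each other perpendicularly, creating four congruent right triangles.
Each triangle has legs 2 (half of 4) and 11 (half of 22).
The hypotenuse of each right triangle is a side of the rhombus:
side = sqrt(2^2 + 11^2) = sqrt(125) = 5*sqrt(5)

5*sqrt(5)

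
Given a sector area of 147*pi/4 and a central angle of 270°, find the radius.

r² = 360 × 147*pi/4 / (π × 270) = 49, so r = 7.

7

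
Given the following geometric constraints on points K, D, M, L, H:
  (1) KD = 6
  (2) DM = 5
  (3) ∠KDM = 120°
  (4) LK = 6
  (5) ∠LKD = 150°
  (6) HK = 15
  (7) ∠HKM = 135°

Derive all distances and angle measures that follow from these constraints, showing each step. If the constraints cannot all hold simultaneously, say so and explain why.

The constraints are consistent.

Step 1: From KD = 6, DM = 5, and ∠KDM = 120°, by the law of cosines:
  KM² = KD² + DM² - 2·KD·DM·cos(120°) = 36 + 25 + 30 = 91
  KM = √91

Step 2: From DK = 6, KL = 6, and ∠DKL = 150°, by the law of cosines:
  DL² = DK² + KL² - 2·DK·KL·cos(150°) = 36 + 36 + 62.35 = 134.4
  DL ≈ 11.59

Step 3: From MK = √91, KH = 15, and ∠MKH = 135°, by the law of cosines:
  MH² = MK² + KH² - 2·MK·KH·cos(135°) = 91 + 225 + 202.4 = 518.4
  MH ≈ 22.77

Step 4: From KD = 6, KM = √91, DM = 5, by the inverse law of cosines:
  cos(∠DKM) = (KD² + KM² - DM²) / (2·KD·KM)
  ∠DKM = 27°

Step 5: From DK = 6, DL = 11.59, KL = 6, by the inverse law of cosines:
  cos(∠KDL) = (DK² + DL² - KL²) / (2·DK·DL)
  ∠KDL = 15°

Step 6: From MD = 5, MK = √91, DK = 6, by the inverse law of cosines:
  cos(∠DMK) = (MD² + MK² - DK²) / (2·MD·MK)
  ∠DMK = 33°

Step 7: From LD = 11.59, LK = 6, DK = 6, by the inverse law of cosines:
  cos(∠DLK) = (LD² + LK² - DK²) / (2·LD·LK)
  ∠DLK = 15°

Step 8: From MH = 22.77, MK = √91, HK = 15, by the inverse law of cosines:
  cos(∠HMK) = (MH² + MK² - HK²) / (2·MH·MK)
  ∠HMK = 27.77°

Step 9: From HK = 15, HM = 22.77, KM = √91, by the inverse law of cosines:
  cos(∠KHM) = (HK² + HM² - KM²) / (2·HK·HM)
  ∠KHM = 17.23°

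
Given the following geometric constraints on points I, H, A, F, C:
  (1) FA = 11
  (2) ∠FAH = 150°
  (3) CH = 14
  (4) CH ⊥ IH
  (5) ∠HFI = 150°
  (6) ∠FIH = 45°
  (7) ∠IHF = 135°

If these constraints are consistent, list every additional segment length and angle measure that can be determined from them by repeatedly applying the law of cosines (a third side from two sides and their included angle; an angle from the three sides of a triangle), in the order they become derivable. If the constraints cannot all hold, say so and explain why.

These constraints are not satisfiable: (5), (6) and (7) are the three interior angles of triangle HFI, which must sum to 180°, but 150° + 45° + 135° = 330°. No planar figure meets all of them, so nothing further can be derived.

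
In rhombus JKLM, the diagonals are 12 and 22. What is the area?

Area of a rhombus = (d1 * d2) / 2
Area = (12 * 22) / 2
Area = 264 / 2
Area = 132

132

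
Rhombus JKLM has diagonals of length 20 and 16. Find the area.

Area = (20 * 16) / 2 = 320 / 2 = 160

160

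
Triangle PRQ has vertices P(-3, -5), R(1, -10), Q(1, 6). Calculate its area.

The Shoelace formula computes the area from vertex coordinates by summing cross products.
For vertices (-3,-5), (1,-10), (1,6):
Signed sum = -3*-10 - 1*-5 + 1*6 - 1*-10 + 1*-5 - -3*6
= 35 + 16 + 13 = 64
Area = (1/2)|64| = 32.

32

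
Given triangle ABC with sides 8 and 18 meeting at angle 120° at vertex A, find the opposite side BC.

When two sides and the included angle are known, the law of cosines gives the third side.
c^2 = a^2 + b^2 - 2ab cos(C) generalizes the Pythagorean theorem to non-right triangles.
Here: BC^2 = 64 + 324 - 288*(-1/2) = 532
BC = 2*sqrt(133)

2*sqrt(133)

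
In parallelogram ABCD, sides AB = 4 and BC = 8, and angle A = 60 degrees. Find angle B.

Consecutive angles are supplementary: angle B = 180 - 60 = 120 degrees.

120 degrees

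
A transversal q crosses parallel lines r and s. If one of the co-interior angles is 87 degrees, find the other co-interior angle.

Co-interior angles sum to 180: 180 - 87 = 93 degrees.

93 degrees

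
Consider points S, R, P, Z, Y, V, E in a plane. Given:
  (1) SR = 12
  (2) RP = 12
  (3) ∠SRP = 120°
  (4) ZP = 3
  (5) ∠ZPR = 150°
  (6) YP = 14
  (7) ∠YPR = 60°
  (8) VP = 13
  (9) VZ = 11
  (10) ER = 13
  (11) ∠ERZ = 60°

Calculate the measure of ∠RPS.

Step 1: By the law of cosines on triangle PRS: PS² = 12² + 12² − 2·12·12·cos(120°) = 432, so PS = 12·√3.
Step 2: By the inverse law of cosines on triangle RPS: cos(∠RPS) = (12² + (12·√3)² − 12²) / (2·12·12·√3) = 432/498.83 = 0.866, so ∠RPS = 30°.

Therefore, the measure of angle ∠RPS = 30°.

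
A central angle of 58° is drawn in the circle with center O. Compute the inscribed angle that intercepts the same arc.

Inscribed angle = 58° / 2 = 29° (inscribed angle theorem).

29°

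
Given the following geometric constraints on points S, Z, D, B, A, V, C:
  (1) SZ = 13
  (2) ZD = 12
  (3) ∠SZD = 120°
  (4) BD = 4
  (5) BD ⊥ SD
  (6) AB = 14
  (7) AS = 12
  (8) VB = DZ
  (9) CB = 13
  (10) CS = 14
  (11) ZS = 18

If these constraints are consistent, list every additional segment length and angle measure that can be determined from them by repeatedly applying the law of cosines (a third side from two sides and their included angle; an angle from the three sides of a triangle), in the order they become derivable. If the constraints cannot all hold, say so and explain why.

These constraints are not satisfiable: (1) SZ = 13 and (11) ZS = 18 assign two different lengths to the same segment. No planar figure meets all of them, so nothing further can be derived.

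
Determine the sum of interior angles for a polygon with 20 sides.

The sum of interior angles of an n-sided polygon is (n - 2) * 180.
For n = 20: (20 - 2) * 180 = 18 * 180 = 3240 degrees.

3240 degrees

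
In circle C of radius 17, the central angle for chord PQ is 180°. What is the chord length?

Drop a perpendicular from the center to the chord, bisecting both the chord and the central angle.
Each half-chord = r sin(θ/2) = 17 sin(90°).
The full chord = 2 × 17 × sin(90°) = 34.

34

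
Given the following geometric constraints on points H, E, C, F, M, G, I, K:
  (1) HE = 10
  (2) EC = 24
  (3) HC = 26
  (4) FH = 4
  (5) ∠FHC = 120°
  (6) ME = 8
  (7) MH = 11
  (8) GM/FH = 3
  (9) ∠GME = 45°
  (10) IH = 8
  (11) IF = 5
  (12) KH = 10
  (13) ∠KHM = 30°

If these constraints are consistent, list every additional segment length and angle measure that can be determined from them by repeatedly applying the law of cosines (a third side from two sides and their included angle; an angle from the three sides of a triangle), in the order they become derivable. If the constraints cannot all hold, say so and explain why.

The constraints are consistent. Derivable facts, in order:
After 1 step:
- CF = 2·√199
- EG ≈ 8.5
- MK ≈ 5.52
- ∠CEH = 90°
- ∠CHE = 67.38°
- ∠ECH = 22.62°
- ∠EHM = 44.47°
- ∠EMH = 61.12°
- ∠FHI = 30.75°
- ∠FIH = 24.15°
- ∠HEM = 74.41°
- ∠HFI = 125.1°
After 2 steps:
- ∠CFH = 52.95°
- ∠EGM = 41.73°
- ∠FCH = 7.05°
- ∠GEM = 93.27°
- ∠HKM = 85.08°
- ∠HMK = 64.92°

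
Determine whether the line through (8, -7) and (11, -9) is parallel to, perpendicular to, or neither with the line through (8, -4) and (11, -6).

Slope of line 1: m1 = (-9 - -7)/(11 - 8) = -2/3 = -2/3
Slope of line 2: m2 = (-6 - -4)/(11 - 8) = -2/3 = -2/3
Two lines are parallel if and only if they have equal slopes (or both are vertical).
Here m1 = m2 = -2/3, confirming the lines are parallel.

Parallel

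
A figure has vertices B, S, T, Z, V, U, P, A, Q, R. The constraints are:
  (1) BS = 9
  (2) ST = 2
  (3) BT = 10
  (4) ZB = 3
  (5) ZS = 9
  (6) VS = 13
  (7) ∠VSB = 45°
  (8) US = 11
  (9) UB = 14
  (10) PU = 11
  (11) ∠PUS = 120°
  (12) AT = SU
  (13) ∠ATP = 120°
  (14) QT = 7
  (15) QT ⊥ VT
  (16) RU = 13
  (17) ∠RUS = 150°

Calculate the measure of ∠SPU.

Step 1: By the law of cosines on triangle PUS: PS² = 11² + 11² − 2·11·11·cos(120°) = 363, so PS = 11·√3.
Step 2: By the inverse law of cosines on triangle SPU: cos(∠SPU) = ((11·√3)² + 11² − 11²) / (2·11·√3·11) = 363/419.16 = 0.866, so ∠SPU = 30°.

Therefore, the measure of angle ∠SPU = 30°.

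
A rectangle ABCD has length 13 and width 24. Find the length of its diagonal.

Using the Pythagorean theorem:
d² = 13² + 24² = 169 + 576 = 745
d = sqrt(745)

sqrt(745)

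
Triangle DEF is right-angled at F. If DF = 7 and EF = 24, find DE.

DE = sqrt(7^2 + 24^2) = sqrt(625) = 25

25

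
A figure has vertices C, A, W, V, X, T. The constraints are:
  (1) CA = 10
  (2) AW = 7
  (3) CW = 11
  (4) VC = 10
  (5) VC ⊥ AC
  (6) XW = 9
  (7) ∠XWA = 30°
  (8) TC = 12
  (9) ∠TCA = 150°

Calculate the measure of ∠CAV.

Step 1: By the law of cosines on triangle ACV: AV² = 10² + 10² − 2·10·10·cos(90°) = 200, so AV = 10·√2.
Step 2: By the inverse law of cosines on triangle CAV: cos(∠CAV) = (10² + (10·√2)² − 10²) / (2·10·10·√2) = 200/282.84 = 0.7071, so ∠CAV = 45°.

Therefore, the measure of angle ∠CAV = 45°.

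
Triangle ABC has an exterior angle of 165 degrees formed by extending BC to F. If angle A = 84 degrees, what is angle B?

angle B = 165 - 84 = 81 degrees (exterior angle theorem).

81 degrees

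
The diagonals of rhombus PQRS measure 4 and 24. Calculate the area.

Area = (4 * 24) / 2 = 96 / 2 = 48

48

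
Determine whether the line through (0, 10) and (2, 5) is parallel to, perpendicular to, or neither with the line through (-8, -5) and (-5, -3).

Slope of line 1: m1 = (5 - 10)/(2 - 0) = -5/2 = -5/2
Slope of line 2: m2 = (-3 - -5)/(-5 - -8) = 2/3 = 2/3
For parallel lines we need equal slopes: -5/2 != 2/3.
For perpendicular lines we need m1*m2 = -1: (-5/2)(2/3) = -5/3 != -1.
Since neither condition holds, the lines are neither parallel nor perpendicular.

Neither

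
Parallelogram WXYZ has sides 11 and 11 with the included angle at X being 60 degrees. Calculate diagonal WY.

The diagonal of a parallelogram can be found by treating two adjacent sides and the diagonal as a triangle.
Applying the law of cosines with sides 11, 11 and included angle 60°:
d^2 = 121 + 121 - 242*cos(60°) = 121
d = 11

11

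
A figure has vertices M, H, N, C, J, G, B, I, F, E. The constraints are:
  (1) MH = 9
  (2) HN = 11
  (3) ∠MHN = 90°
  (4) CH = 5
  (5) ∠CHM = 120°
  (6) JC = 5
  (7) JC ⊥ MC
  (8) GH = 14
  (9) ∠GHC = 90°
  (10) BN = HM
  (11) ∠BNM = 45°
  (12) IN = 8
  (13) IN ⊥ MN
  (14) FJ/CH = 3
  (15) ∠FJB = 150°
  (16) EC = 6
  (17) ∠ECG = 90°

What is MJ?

Step 1: By the law of cosines on triangle CHM: CM² = 5² + 9² − 2·5·9·cos(120°) = 151, so CM = √151.
Step 2: By the law of cosines on triangle MCJ: MJ² = √151² + 5² − 2·√151·5·cos(90°) = 176, so MJ = 4·√11.

Therefore, the length of MJ = 4·√11.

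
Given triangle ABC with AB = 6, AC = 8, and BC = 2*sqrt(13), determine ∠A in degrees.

When all three sides of a triangle are known, the law of cosines can be rearranged to find any angle.
cos(C) = (a² + b² - c²) / (2ab) gives cos(A) = 1/2.
Taking the inverse cosine: A = 60°.

60°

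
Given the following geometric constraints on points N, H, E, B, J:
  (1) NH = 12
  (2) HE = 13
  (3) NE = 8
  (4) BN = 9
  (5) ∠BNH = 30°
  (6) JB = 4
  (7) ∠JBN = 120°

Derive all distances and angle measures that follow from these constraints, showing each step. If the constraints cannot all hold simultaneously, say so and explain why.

The constraints are consistent.

Step 1: From NB = 9, BJ = 4, and ∠NBJ = 120°, by the law of cosines:
  NJ² = NB² + BJ² - 2·NB·BJ·cos(120°) = 81 + 16 + 36 = 133
  NJ = √133

Step 2: From HN = 12, NB = 9, and ∠HNB = 30°, by the law of cosines:
  HB² = HN² + NB² - 2·HN·NB·cos(30°) = 144 + 81 - 187.1 = 37.94
  HB ≈ 6.16

Step 3: From NE = 8, NH = 12, EH = 13, by the inverse law of cosines:
  cos(∠ENH) = (NE² + NH² - EH²) / (2·NE·NH)
  ∠ENH = 78.28°

Step 4: From HE = 13, HN = 12, EN = 8, by the inverse law of cosines:
  cos(∠EHN) = (HE² + HN² - EN²) / (2·HE·HN)
  ∠EHN = 37.05°

Step 5: From EH = 13, EN = 8, HN = 12, by the inverse law of cosines:
  cos(∠HEN) = (EH² + EN² - HN²) / (2·EH·EN)
  ∠HEN = 64.67°

Step 6: From NB = 9, NJ = √133, BJ = 4, by the inverse law of cosines:
  cos(∠BNJ) = (NB² + NJ² - BJ²) / (2·NB·NJ)
  ∠BNJ = 17.48°

Step 7: From HB = 6.16, HN = 12, BN = 9, by the inverse law of cosines:
  cos(∠BHN) = (HB² + HN² - BN²) / (2·HB·HN)
  ∠BHN = 46.94°

Step 8: From BH = 6.16, BN = 9, HN = 12, by the inverse law of cosines:
  cos(∠HBN) = (BH² + BN² - HN²) / (2·BH·BN)
  ∠HBN = 103.06°

Step 9: From JB = 4, JN = √133, BN = 9, by the inverse law of cosines:
  cos(∠BJN) = (JB² + JN² - BN²) / (2·JB·JN)
  ∠BJN = 42.52°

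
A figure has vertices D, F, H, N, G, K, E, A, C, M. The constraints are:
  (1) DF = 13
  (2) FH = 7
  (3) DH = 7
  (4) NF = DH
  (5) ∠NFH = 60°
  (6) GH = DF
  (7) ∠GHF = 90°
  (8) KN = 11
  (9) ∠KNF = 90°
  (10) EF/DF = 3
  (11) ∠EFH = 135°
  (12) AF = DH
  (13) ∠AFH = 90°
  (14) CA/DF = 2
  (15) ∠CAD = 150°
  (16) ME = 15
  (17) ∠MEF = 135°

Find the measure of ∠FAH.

From the given relations: AF = DH = 7.
Step 1: By the law of cosines on triangle AFH: AH² = 7² + 7² − 2·7·7·cos(90°) = 98, so AH = 7·√2.
Step 2: By the inverse law of cosines on triangle FAH: cos(∠FAH) = (7² + (7·√2)² − 7²) / (2·7·7·√2) = 98/138.59 = 0.7071, so ∠FAH = 45°.

Therefore, the measure of angle ∠FAH = 45°.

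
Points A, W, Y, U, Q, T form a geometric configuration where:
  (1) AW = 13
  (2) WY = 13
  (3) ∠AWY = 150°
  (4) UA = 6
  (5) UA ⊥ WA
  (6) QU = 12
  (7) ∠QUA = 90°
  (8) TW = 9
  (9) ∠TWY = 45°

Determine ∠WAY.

Step 1: By the law of cosines on triangle AWY: AY² = 13² + 13² − 2·13·13·cos(150°) = 630.72, so AY ≈ 25.11.
Step 2: By the inverse law of cosines on triangle WAY: cos(∠WAY) = (13² + 25.11² − 13²) / (2·13·25.11) = 630.72/652.97 = 0.9659, so ∠WAY = 15°.

Therefore, the measure of angle ∠WAY = 15°.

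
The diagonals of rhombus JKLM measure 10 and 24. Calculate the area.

Area = (10 * 24) / 2 = 240 / 2 = 120

120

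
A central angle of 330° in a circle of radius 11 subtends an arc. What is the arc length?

The full circumference is 2πr = 2π(11) = 22*pi.
The arc spans 330° out of 360°, which is a fraction of 11/12.
Arc length = 22*pi × 11/12 = 121*pi/6.

121*pi/6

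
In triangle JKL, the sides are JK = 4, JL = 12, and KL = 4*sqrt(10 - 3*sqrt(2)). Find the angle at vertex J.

cos(J) = (4² + 12² - (4*sqrt(10 - 3*sqrt(2)))²) / (2 × 4 × 12) = sqrt(2)/2, so J = arccos(sqrt(2)/2) = 45°.

45°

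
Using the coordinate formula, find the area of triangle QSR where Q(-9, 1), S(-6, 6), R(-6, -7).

Using the Shoelace formula for a triangle:
Area = (1/2)|x0(y1 - y2) + x1(y2 - y0) + x2(y0 - y1)|
Area = (1/2)|-9(6 - -7) + -6(-7 - 1) + -6(1 - 6)|
Area = (1/2)|-117 + 48 + 30|
Area = (1/2)|-39|
Area = (1/2)(39)
Area = 39/2

39/2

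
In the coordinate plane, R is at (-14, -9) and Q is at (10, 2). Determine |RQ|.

d = sqrt((24)^2 + (11)^2) = sqrt(697)

sqrt(697)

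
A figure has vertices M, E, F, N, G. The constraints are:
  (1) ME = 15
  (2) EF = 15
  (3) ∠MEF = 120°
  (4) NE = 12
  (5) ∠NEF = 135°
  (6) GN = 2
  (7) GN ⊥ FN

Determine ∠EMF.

Step 1: By the law of cosines on triangle MEF: MF² = 15² + 15² − 2·15·15·cos(120°) = 675, so MF = 15·√3.
Step 2: By the inverse law of cosines on triangle EMF: cos(∠EMF) = (15² + (15·√3)² − 15²) / (2·15·15·√3) = 675/779.42 = 0.866, so ∠EMF = 30°.

Therefore, the measure of angle ∠EMF = 30°.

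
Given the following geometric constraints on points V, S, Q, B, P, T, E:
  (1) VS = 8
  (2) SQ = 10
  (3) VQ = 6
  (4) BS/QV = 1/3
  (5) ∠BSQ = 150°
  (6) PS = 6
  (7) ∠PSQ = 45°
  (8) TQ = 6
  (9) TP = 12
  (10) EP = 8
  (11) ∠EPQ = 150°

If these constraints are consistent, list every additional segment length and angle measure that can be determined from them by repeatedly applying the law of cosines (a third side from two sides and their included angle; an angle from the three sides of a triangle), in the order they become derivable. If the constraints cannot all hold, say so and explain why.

The constraints are consistent. Derivable facts, in order:
After 1 step:
- QB ≈ 11.77
- QP ≈ 7.15
- ∠QSV = 36.87°
- ∠QVS = 90°
- ∠SQV = 53.13°
After 2 steps:
- QE ≈ 14.64
- ∠BQS = 4.87°
- ∠PQS = 36.39°
- ∠PQT = 131.49°
- ∠PTQ = 26.52°
- ∠QBS = 25.13°
- ∠QPS = 98.61°
- ∠QPT = 22°
After 3 steps:
- ∠EQP = 15.86°
- ∠PEQ = 14.14°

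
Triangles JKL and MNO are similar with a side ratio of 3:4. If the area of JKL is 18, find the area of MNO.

The ratio of areas of similar triangles = (side ratio)^2.
Side ratio = 3:4, so area ratio = 9:16.
Area of MNO / Area of JKL = 16/9
Area of MNO = 18 * 16/9 = 32

32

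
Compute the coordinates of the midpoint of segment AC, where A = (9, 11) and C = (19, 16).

M = ((x₁ + x₂)/2, (y₁ + y₂)/2)
= ((9 + 19)/2, (11 + 16)/2)
= (28/2, 27/2) = (14, 27/2)

(14, 27/2)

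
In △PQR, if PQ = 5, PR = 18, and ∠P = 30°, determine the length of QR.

By the law of cosines: QR^2 = PQ^2 + PR^2 - 2*PQ*PR*cos(P)
QR^2 = 5^2 + 18^2 - 2*5*18*cos(30°)
QR^2 = 25 + 324 - 180*(sqrt(3)/2)
QR^2 = 349 - 90*sqrt(3)
QR = sqrt(349 - 90*sqrt(3))

sqrt(349 - 90*sqrt(3))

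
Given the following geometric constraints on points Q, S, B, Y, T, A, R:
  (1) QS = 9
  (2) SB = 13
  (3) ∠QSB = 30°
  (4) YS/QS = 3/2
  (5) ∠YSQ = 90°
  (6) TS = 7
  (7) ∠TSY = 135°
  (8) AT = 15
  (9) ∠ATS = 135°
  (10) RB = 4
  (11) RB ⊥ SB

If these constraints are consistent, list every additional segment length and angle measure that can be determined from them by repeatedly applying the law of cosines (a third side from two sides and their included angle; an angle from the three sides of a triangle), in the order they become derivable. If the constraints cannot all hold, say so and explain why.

The constraints are consistent. Derivable facts, in order:
After 1 step:
- QB ≈ 6.88
- QY = 9/2·√13
- SA ≈ 20.55
- SR = √185
- YT ≈ 19.1
After 2 steps:
- ∠AST = 31.07°
- ∠BQS = 109.16°
- ∠BRS = 72.9°
- ∠BSR = 17.1°
- ∠QBS = 40.84°
- ∠QYS = 33.69°
- ∠SAT = 13.93°
- ∠SQY = 56.31°
- ∠STY = 29.98°
- ∠SYT = 15.02°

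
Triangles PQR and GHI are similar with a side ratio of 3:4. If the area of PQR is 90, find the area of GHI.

The ratio of areas of similar triangles = (side ratio)^2.
Side ratio = 3:4, so area ratio = 9:16.
Area of GHI / Area of PQR = 16/9
Area of GHI = 90 * 16/9 = 160

160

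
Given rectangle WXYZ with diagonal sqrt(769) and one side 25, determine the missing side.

The diagonal of a rectangle forms a right triangle with the two sides.
Rearranging the Pythagorean theorem: missing side = sqrt(d^2 - known^2).
= sqrt(769 - 625) = sqrt(144) = 12.

12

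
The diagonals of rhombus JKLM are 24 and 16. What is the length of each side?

The diagonals of a rhombus bisect each other at right angles.
Half-diagonals: 24/2 = 12 and 16/2 = 8
side = sqrt(12^2 + 8^2)
side = sqrt(144 + 64)
side = sqrt(208) = 4*sqrt(13)

4*sqrt(13)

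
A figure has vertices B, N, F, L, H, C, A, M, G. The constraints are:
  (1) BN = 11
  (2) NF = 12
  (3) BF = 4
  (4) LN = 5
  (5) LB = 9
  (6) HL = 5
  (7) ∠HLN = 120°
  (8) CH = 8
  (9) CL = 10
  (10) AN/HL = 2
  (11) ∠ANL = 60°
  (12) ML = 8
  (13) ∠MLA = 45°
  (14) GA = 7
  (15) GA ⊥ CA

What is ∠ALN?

From the given relations: AN = 2·HL = 2·5 = 10.
Step 1: By the law of cosines on triangle LNA: LA² = 5² + 10² − 2·5·10·cos(60°) = 75, so LA = 5·√3.
Step 2: By the inverse law of cosines on triangle ALN: cos(∠ALN) = ((5·√3)² + 5² − 10²) / (2·5·√3·5) = 0/86.6 = 0, so ∠ALN = 90°.

Therefore, the measure of angle ∠ALN = 90°.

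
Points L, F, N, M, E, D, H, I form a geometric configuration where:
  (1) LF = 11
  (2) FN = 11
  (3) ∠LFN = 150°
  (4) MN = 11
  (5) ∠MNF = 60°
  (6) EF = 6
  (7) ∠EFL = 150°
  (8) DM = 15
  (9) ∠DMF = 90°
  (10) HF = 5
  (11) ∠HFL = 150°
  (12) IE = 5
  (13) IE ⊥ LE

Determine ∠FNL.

Step 1: By the law of cosines on triangle NFL: NL² = 11² + 11² − 2·11·11·cos(150°) = 451.58, so NL ≈ 21.25.
Step 2: By the inverse law of cosines on triangle FNL: cos(∠FNL) = (11² + 21.25² − 11²) / (2·11·21.25) = 451.58/467.51 = 0.9659, so ∠FNL = 15°.

Therefore, the measure of angle ∠FNL = 15°.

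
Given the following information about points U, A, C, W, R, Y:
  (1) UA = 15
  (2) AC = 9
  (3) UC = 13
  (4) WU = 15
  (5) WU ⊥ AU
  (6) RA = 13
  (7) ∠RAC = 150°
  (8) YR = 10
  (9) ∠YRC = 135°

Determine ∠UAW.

Step 1: By the law of cosines on triangle AUW: AW² = 15² + 15² − 2·15·15·cos(90°) = 450, so AW = 15·√2.
Step 2: By the inverse law of cosines on triangle UAW: cos(∠UAW) = (15² + (15·√2)² − 15²) / (2·15·15·√2) = 450/636.4 = 0.7071, so ∠UAW = 45°.

Therefore, the measure of angle ∠UAW = 45°.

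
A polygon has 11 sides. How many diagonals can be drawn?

Each of the 11 vertices connects to 8 non-adjacent vertices via diagonals.
Total connections = 11 × 8 = 88, but each diagonal is counted twice.
Number of diagonals = 88 / 2 = 44.

44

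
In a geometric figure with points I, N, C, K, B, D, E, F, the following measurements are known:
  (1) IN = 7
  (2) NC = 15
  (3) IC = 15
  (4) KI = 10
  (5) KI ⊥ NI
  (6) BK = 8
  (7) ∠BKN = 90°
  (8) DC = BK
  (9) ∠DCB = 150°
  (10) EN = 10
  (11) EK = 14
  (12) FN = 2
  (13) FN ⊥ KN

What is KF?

Step 1: By the law of cosines on triangle NIK: NK² = 7² + 10² − 2·7·10·cos(90°) = 149, so NK = √149.
Step 2: By the law of cosines on triangle KNF: KF² = √149² + 2² − 2·√149·2·cos(90°) = 153, so KF = 3·√17.

Therefore, the length of KF = 3·√17.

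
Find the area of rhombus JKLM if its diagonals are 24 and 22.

Area of a rhombus = (d1 * d2) / 2
Area = (24 * 22) / 2
Area = 528 / 2
Area = 264

264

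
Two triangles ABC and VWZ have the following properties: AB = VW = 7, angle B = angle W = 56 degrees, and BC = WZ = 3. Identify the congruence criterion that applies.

Consider the given information: AB = VW = 7, angle B = angle W = 56 degrees, and BC = WZ = 3
This is not SSS or HL: SSS requires all three pairs of sides, but we don't have that. HL only applies to right triangles with matching hypotenuse and leg.
The correct criterion is SAS. Two pairs of corresponding sides and the included angle are equal (Side-Angle-Side).

SAS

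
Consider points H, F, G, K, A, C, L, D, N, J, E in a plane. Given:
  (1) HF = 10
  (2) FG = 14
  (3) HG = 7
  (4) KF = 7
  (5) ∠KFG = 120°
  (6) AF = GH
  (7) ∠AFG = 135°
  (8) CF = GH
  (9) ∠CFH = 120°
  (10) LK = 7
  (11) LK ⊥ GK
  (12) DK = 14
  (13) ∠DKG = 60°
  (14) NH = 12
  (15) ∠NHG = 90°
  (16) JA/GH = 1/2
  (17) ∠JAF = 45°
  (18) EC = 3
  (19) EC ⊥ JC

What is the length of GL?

Step 1: By the law of cosines on triangle GFK: GK² = 14² + 7² − 2·14·7·cos(120°) = 343, so GK = 7·√7.
Step 2: By the law of cosines on triangle GKL: GL² = (7·√7)² + 7² − 2·7·√7·7·cos(90°) = 392, so GL = 14·√2.

Therefore, the length of GL = 14·√2.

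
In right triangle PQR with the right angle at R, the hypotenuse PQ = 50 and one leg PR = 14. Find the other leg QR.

Rearranging the Pythagorean theorem to solve for the unknown leg:
leg^2 = hypotenuse^2 - known_leg^2 = 2500 - 196 = 2304
leg = sqrt(2304) = 48.

48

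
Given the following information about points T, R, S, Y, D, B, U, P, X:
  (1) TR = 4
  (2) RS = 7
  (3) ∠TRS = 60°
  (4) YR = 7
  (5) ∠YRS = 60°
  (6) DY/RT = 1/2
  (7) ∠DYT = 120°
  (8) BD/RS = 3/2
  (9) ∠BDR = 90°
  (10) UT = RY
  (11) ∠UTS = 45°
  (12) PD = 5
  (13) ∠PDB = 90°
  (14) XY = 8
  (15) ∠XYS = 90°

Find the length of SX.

Step 1: By the law of cosines on triangle SRY: SY² = 7² + 7² − 2·7·7·cos(60°) = 49, so SY = 7.
Step 2: By the law of cosines on triangle SYX: SX² = 7² + 8² − 2·7·8·cos(90°) = 113, so SX = √113.

Therefore, the length of SX = √113.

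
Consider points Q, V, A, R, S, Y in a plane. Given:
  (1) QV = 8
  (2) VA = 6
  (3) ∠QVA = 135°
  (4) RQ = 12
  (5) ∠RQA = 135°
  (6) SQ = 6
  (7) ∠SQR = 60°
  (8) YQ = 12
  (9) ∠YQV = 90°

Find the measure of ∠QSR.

Step 1: By the law of cosines on triangle SQR: SR² = 6² + 12² − 2·6·12·cos(60°) = 108, so SR = 6·√3.
Step 2: By the inverse law of cosines on triangle QSR: cos(∠QSR) = (6² + (6·√3)² − 12²) / (2·6·6·√3) = 0/124.71 = 0, so ∠QSR = 90°.

Therefore, the measure of angle ∠QSR = 90°.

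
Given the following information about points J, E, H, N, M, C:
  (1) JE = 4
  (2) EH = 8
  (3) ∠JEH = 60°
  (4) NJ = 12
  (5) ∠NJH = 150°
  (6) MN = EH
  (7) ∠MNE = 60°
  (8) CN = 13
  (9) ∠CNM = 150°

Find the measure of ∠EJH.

Step 1: By the law of cosines on triangle JEH: JH² = 4² + 8² − 2·4·8·cos(60°) = 48, so JH = 4·√3.
Step 2: By the inverse law of cosines on triangle EJH: cos(∠EJH) = (4² + (4·√3)² − 8²) / (2·4·4·√3) = 0/55.43 = 0, so ∠EJH = 90°.

Therefore, the measure of angle ∠EJH = 90°.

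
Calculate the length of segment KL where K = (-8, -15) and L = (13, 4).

d = sqrt((21)^2 + (19)^2) = sqrt(802)

sqrt(802)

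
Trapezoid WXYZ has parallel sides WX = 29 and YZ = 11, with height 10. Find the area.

Area = (29 + 11) * 10 / 2 = 400 / 2 = 200

200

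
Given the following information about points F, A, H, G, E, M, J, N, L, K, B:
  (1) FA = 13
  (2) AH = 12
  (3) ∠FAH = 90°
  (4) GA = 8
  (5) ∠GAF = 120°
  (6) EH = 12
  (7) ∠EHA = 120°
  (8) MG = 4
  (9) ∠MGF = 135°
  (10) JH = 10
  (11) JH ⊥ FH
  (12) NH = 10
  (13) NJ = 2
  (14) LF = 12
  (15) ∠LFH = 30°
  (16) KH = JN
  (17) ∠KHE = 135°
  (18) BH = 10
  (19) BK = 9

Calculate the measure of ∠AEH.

Step 1: By the law of cosines on triangle EHA: EA² = 12² + 12² − 2·12·12·cos(120°) = 432, so EA = 12·√3.
Step 2: By the inverse law of cosines on triangle AEH: cos(∠AEH) = ((12·√3)² + 12² − 12²) / (2·12·√3·12) = 432/498.83 = 0.866, so ∠AEH = 30°.

Therefore, the measure of angle ∠AEH = 30°.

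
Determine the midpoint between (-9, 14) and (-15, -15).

The midpoint is the average of the coordinates:
x: (-9 + -15)/2 = -12
y: (14 + -15)/2 = -1/2
Midpoint = (-12, -1/2)

(-12, -1/2)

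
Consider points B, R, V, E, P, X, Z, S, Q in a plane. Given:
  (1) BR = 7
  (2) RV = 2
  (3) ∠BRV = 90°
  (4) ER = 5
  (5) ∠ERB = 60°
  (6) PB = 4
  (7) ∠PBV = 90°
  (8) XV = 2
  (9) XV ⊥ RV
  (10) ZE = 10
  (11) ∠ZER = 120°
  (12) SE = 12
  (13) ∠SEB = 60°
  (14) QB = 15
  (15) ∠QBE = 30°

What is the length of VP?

Step 1: By the law of cosines on triangle BRV: BV² = 7² + 2² − 2·7·2·cos(90°) = 53, so BV = √53.
Step 2: By the law of cosines on triangle VBP: VP² = √53² + 4² − 2·√53·4·cos(90°) = 69, so VP = √69.

Therefore, the length of VP = √69.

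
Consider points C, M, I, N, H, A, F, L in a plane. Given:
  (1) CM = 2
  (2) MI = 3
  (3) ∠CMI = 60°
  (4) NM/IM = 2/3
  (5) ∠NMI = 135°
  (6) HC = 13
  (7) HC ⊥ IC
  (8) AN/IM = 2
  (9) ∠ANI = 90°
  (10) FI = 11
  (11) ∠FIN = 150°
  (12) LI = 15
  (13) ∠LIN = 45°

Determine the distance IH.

Step 1: By the law of cosines on triangle CMI: CI² = 2² + 3² − 2·2·3·cos(60°) = 7, so CI = √7.
Step 2: By the law of cosines on triangle ICH: IH² = √7² + 13² − 2·√7·13·cos(90°) = 176, so IH = 4·√11.

Therefore, the length of IH = 4·√11.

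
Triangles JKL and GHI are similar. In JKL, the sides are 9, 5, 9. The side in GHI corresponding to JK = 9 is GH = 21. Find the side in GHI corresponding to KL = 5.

Since the triangles are similar, the ratio of corresponding sides is constant.
Scale factor k = GH / JK = 21 / 9 = 7/3
HI = k * KL = 7/3 * 5 = 35/3

35/3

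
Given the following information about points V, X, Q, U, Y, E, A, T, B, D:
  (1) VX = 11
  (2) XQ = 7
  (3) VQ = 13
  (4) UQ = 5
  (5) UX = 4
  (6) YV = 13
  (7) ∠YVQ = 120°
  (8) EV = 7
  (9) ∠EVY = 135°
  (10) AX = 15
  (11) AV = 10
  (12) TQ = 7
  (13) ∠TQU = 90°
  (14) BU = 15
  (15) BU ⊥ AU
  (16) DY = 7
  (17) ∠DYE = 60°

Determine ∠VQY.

Step 1: By the law of cosines on triangle QVY: QY² = 13² + 13² − 2·13·13·cos(120°) = 507, so QY = 13·√3.
Step 2: By the inverse law of cosines on triangle VQY: cos(∠VQY) = (13² + (13·√3)² − 13²) / (2·13·13·√3) = 507/585.43 = 0.866, so ∠VQY = 30°.

Therefore, the measure of angle ∠VQY = 30°.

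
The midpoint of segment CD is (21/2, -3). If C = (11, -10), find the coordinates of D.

Using the midpoint formula: M = ((x1 + x2)/2, (y1 + y2)/2)
We know M = (21/2, -3) and C = (11, -10)
For x: 21/2 = (11 + x2)/2, so x2 = 2*21/2 - 11 = 10
For y: -3 = (-10 + y2)/2, so y2 = 2*-3 - -10 = 4
D = (10, 4)

(10, 4)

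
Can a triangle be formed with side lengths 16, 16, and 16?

Check all three triangle inequalities:
16 + 16 = 32 > 16 ✓
16 + 16 = 32 > 16 ✓
16 + 16 = 32 > 16 ✓
All conditions hold, so these sides form a valid triangle.

Yes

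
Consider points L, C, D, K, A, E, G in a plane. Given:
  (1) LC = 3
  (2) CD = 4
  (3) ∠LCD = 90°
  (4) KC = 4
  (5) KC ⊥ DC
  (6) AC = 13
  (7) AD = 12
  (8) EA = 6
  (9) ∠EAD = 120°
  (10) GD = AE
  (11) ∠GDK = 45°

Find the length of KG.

From the given relations: GD = AE = 6.
Step 1: By the law of cosines on triangle DCK: DK² = 4² + 4² − 2·4·4·cos(90°) = 32, so DK = 4·√2.
Step 2: By the law of cosines on triangle KDG: KG² = (4·√2)² + 6² − 2·4·√2·6·cos(45°) = 20, so KG = 2·√5.

Therefore, the length of KG = 2·√5.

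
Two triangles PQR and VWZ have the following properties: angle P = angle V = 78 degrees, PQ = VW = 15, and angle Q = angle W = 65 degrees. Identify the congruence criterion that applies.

Consider the given information: angle P = angle V = 78 degrees, PQ = VW = 15, and angle Q = angle W = 65 degrees
This is not SSS or AAS: SSS requires all three pairs of sides, but we don't have that. AAS requires two angles and a non-included side.
The correct criterion is ASA. Two pairs of corresponding angles and the included side are equal (Angle-Side-Angle).

ASA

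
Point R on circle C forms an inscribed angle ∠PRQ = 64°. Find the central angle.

Central angle = 2 × 64° = 128° (inscribed angle theorem).

128°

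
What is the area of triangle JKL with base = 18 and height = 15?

A triangle's area is half the area of a rectangle with the same base and height.
Area = (1/2) * 18 * 15 = 135.

135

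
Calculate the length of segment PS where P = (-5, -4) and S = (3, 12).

d = sqrt((8)^2 + (16)^2) = sqrt(320) = 8*sqrt(5)

8*sqrt(5)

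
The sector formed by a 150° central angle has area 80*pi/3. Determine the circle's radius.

Sector area A = πr² × θ/360, so r² = 360A / (πθ).
r² = 360 × 80*pi/3 / (π × 150)
r² = 64
r = 8

8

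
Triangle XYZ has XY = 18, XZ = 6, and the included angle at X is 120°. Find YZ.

Law of cosines: YZ^2 = 18^2 + 6^2 - 2(18)(6)cos(120°) = 468, so YZ = 6*sqrt(13).

6*sqrt(13)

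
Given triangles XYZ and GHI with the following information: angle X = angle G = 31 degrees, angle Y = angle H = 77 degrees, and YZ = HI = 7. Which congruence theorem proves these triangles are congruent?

The given information provides:
angle X = angle G = 31 degrees, angle Y = angle H = 77 degrees, and YZ = HI = 7
This matches the AAS congruence theorem.
Two pairs of corresponding angles and a non-included side are equal (Angle-Angle-Side).

AAS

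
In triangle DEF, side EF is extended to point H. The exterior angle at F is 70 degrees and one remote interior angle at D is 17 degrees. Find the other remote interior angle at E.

The exterior angle theorem states that an exterior angle equals the sum of the two non-adjacent interior angles.
So 70 = 17 + angle E, which gives angle E = 70 - 17 = 53 degrees.

53 degrees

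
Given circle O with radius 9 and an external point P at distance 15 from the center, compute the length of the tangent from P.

Let T be the point of tangency. Then OT ⊥ PT (radius ⊥ tangent).
In right triangle OTP: OP² = OT² + PT²
15² = 9² + PT²
PT² = 144, PT = 12

12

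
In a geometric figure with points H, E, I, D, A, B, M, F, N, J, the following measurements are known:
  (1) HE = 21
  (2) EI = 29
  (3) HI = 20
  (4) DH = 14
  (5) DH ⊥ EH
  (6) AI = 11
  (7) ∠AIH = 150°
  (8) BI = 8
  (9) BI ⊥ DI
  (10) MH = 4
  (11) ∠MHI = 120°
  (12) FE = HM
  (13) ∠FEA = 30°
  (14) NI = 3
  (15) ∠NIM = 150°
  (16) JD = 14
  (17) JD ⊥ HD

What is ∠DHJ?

Step 1: By the law of cosines on triangle HDJ: HJ² = 14² + 14² − 2·14·14·cos(90°) = 392, so HJ = 14·√2.
Step 2: By the inverse law of cosines on triangle DHJ: cos(∠DHJ) = (14² + (14·√2)² − 14²) / (2·14·14·√2) = 392/554.37 = 0.7071, so ∠DHJ = 45°.

Therefore, the measure of angle ∠DHJ = 45°.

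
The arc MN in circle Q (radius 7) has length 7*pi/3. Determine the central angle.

Arc length L = 2πr × θ/360, so θ = 360L / (2πr).
θ = 360 × 7*pi/3 / (2π × 7)
θ = 60°
θ = 60°

60°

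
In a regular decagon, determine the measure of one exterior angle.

Each exterior angle of a regular n-gon is 360 / n.
For n = 10: 360 / 10 = 36 degrees.

36 degrees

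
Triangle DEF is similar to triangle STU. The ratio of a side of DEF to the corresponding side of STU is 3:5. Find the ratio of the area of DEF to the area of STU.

Area ratio = (side ratio)^2 = (3/5)^2 = 9:25.

9:25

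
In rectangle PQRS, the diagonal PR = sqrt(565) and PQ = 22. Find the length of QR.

Using the Pythagorean theorem: d^2 = a^2 + b^2
b^2 = d^2 - a^2
b^2 = 565 - 484
b^2 = 81
b = sqrt(81) = 9

9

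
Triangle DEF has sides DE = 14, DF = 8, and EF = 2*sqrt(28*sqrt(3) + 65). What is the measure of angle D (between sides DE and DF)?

cos(D) = (14² + 8² - (2*sqrt(28*sqrt(3) + 65))²) / (2 × 14 × 8) = -sqrt(3)/2, so D = arccos(-sqrt(3)/2) = 150°.

150°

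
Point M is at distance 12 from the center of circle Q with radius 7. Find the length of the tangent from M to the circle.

tangent = √(d² - r²) = √(12² - 7²) = √(144 - 49) = √95 = sqrt(95)

sqrt(95)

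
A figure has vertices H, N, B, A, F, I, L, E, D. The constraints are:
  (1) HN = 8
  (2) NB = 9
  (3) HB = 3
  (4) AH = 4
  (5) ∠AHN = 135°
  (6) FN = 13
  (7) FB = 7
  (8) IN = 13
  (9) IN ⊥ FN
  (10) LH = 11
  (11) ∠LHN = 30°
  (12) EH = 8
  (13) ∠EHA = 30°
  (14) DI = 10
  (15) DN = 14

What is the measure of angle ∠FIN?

Step 1: By the law of cosines on triangle INF: IF² = 13² + 13² − 2·13·13·cos(90°) = 338, so IF = 13·√2.
Step 2: By the inverse law of cosines on triangle FIN: cos(∠FIN) = ((13·√2)² + 13² − 13²) / (2·13·√2·13) = 338/478 = 0.7071, so ∠FIN = 45°.

Therefore, the measure of angle ∠FIN = 45°.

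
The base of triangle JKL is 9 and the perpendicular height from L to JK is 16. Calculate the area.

Area = (1/2)(9)(16) = 72

72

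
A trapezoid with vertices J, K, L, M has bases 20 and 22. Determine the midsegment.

midsegment = (20 + 22) / 2 = 42 / 2 = 21

21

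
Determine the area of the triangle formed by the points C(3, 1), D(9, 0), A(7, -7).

The Shoelace formula computes the area from vertex coordinates by summing cross products.
For vertices (3,1), (9,0), (7,-7):
Signed sum = 3*0 - 9*1 + 9*-7 - 7*0 + 7*1 - 3*-7
= -9 + -63 + 28 = -44
Area = (1/2)|-44| = 22.

22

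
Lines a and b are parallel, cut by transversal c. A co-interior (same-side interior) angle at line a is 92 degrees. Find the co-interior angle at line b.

Co-interior (same-side interior) angles are between the parallel lines on the same side of the transversal.
Unlike corresponding or alternate interior angles, they are supplementary rather than equal.
So the angle = 180 - 92 = 88 degrees.

88 degrees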